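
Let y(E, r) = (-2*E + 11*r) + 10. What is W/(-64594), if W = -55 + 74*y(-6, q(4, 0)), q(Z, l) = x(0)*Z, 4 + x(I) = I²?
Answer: 11451/64594 ≈ 0.17728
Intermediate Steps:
x(I) = -4 + I²
q(Z, l) = -4*Z (q(Z, l) = (-4 + 0²)*Z = (-4 + 0)*Z = -4*Z)
y(E, r) = 10 - 2*E + 11*r
W = -11451 (W = -55 + 74*(10 - 2*(-6) + 11*(-4*4)) = -55 + 74*(10 + 12 + 11*(-16)) = -55 + 74*(10 + 12 - 176) = -55 + 74*(-154) = -55 - 11396 = -11451)
W/(-64594) = -11451/(-64594) = -11451*(-1/64594) = 11451/64594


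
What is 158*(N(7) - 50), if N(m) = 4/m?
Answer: -54668/7 ≈ -7809.7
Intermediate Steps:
158*(N(7) - 50) = 158*(4/7 - 50) = 158*(-346/7) = -54668/7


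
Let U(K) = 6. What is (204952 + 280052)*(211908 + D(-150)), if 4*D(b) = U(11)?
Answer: 102776955138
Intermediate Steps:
D(b) = 3/2 (D(b) = (¼)*6 = 3/2)
(204952 + 280052)*(211908 + D(-150)) = (204952 + 280052)*(211908 + 3/2) = 485004*(423819/2) = 102776955138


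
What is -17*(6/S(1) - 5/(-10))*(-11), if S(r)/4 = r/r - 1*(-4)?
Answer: 748/5 ≈ 149.60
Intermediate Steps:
S(r) = 20 (S(r) = 4*(r/r - 1*(-4)) = 4*(1 + 4) = 4*5 = 20)
-17*(6/S(1) - 5/(-10))*(-11) = -17*(6/20 - 5/(-10))*(-11) = -17*(6*(1/20) - 5*(-1/10))*(-11) = -17*(3/10 + 1/2)*(-11) = -17*4/5*(-11) = -68/5*(-11) = 748/5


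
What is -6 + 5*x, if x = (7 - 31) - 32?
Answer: -286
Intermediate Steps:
x = -56 (x = -24 - 32 = -56)
-6 + 5*x = -6 + 5*(-56) = -6 - 280 = -286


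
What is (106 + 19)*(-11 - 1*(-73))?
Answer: 7750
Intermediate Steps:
(106 + 19)*(-11 - 1*(-73)) = 125*(-11 + 73) = 125*62 = 7750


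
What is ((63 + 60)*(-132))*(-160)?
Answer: 2597760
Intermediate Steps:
((63 + 60)*(-132))*(-160) = (123*(-132))*(-160) = -16236*(-160) = 2597760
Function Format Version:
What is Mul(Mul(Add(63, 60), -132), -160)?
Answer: 2597760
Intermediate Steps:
Mul(Mul(Add(63, 60), -132), -160) = Mul(Mul(123, -132), -160) = Mul(-16236, -160) = 2597760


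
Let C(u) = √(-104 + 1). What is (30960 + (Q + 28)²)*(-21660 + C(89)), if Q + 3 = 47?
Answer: -782879040 + 36144*I*√103 ≈ -7.8288e+8 + 3.6682e+5*I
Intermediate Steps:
Q = 44 (Q = -3 + 47 = 44)
C(u) = I*√103 (C(u) = √(-103) = I*√103)
(30960 + (Q + 28)²)*(-21660 + C(89)) = (30960 + (44 + 28)²)*(-21660 + I*√103) = (30960 + 72²)*(-21660 + I*√103) = (30960 + 5184)*(-21660 + I*√103) = 36144*(-21660 + I*√103) = -782879040 + 36144*I*√103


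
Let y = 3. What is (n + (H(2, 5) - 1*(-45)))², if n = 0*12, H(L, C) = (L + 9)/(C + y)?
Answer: 137641/64 ≈ 2150.6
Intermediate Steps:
H(L, C) = (9 + L)/(3 + C) (H(L, C) = (L + 9)/(C + 3) = (9 + L)/(3 + C))
n = 0
(n + (H(2, 5) - 1*(-45)))² = (0 + ((9 + 2)/(3 + 5) - 1*(-45)))² = (0 + (11/8 + 45))² = (0 + 371/8)² = (371/8)² = 137641/64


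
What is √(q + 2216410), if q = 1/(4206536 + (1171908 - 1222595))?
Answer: √4253310715723622251/1385283 ≈ 1488.8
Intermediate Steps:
q = 1/4155849 (q = 1/(4206536 - 50687) = 1/4155849 ≈ 2.4062e-7)
√(q + 2216410) = √(1/4155849 + 2216410) = √(9211065282091/4155849) = √4253310715723622251/1385283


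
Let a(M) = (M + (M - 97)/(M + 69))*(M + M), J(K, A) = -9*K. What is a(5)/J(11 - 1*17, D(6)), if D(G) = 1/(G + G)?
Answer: 695/999 ≈ 0.69570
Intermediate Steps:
D(G) = 1/(2*G)
a(M) = 2*M*(M + (-97 + M)/(69 + M)) (a(M) = (M + (-97 + M)/(69 + M))*(2*M) = 2*M*(M + (-97 + M)/(69 + M)))
a(5)/J(11 - 1*17, D(6)) = (2*5*(-97 + 5² + 70*5)/(69 + 5))/((-9*(11 - 1*17))) = (2*5*(-97 + 25 + 350)/74)/((-9*(11 - 17))) = (2*5*(1/74)*278)/((-9*(-6))) = (1390/37)/54 = (1390/37)*(1/54) = 695/999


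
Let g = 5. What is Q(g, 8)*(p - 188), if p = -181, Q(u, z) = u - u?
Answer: 0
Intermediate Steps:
Q(u, z) = 0
Q(g, 8)*(p - 188) = 0*(-181 - 188) = 0*(-369) = 0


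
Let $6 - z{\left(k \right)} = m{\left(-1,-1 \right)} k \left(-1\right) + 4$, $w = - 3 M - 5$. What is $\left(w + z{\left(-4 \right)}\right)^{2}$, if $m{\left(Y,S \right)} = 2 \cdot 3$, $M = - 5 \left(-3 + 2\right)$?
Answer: $1764$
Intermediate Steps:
$M = 5$ ($M = \left(-5\right) \left(-1\right) = 5$)
$m{\left(Y,S \right)} = 6$
$w = -20$ ($w = \left(-3\right) 5 - 5 = -15 - 5 = -20$)
$z{\left(k \right)} = 2 + 6 k$ ($z{\left(k \right)} = 6 - \left(6 k \left(-1\right) + 4\right) = 6 - \left(6 \left(- k\right) + 4\right) = 6 - \left(- 6 k + 4\right) = 6 - \left(4 - 6 k\right) = 6 + \left(-4 + 6 k\right) = 2 + 6 k$)
$\left(w + z{\left(-4 \right)}\right)^{2} = \left(-20 + \left(2 + 6 \left(-4\right)\right)\right)^{2} = \left(-20 + \left(2 - 24\right)\right)^{2} = \left(-20 - 22\right)^{2} = \left(-42\right)^{2} = 1764$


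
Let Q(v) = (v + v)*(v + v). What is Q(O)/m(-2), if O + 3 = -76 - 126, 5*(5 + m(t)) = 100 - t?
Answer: 840500/77 ≈ 10916.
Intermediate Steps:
m(t) = 15 - t/5 (m(t) = -5 + (100 - t)/5 = -5 + (20 - t/5) = 15 - t/5)
O = -205 (O = -3 + (-76 - 126) = -3 - 202 = -205)
Q(v) = 4*v² (Q(v) = (2*v)*(2*v) = 4*v²)
Q(O)/m(-2) = (4*(-205)²)/(15 - ⅕*(-2)) = (4*42025)/(15 + ⅖) = 168100/(77/5) = 168100*(5/77) = 840500/77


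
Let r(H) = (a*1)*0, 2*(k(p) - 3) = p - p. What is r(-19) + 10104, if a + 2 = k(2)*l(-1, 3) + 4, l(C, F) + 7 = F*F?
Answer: 10104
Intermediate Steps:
l(C, F) = -7 + F**2 (l(C, F) = -7 + F*F = -7 + F**2)
k(p) = 3 (k(p) = 3 + (p - p)/2 = 3 + (1/2)*0 = 3 + 0 = 3)
a = 8 (a = -2 + (3*(-7 + 3**2) + 4) = -2 + (3*(-7 + 9) + 4) = -2 + (3*2 + 4) = -2 + (6 + 4) = -2 + 10 = 8)
r(H) = 0 (r(H) = (8*1)*0 = 8*0 = 0)
r(-19) + 10104 = 0 + 10104 = 10104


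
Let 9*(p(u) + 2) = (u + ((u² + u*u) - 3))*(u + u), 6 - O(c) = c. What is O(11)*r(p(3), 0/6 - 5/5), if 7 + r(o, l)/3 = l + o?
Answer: -30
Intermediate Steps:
O(c) = 6 - c
p(u) = -2 + 2*u*(-3 + u + 2*u²)/9 (p(u) = -2 + ((u + ((u² + u*u) - 3))*(u + u))/9 = -2 + ((u + ((u² + u²) - 3))*(2*u))/9 = -2 + ((u + (2*u² - 3))*(2*u))/9 = -2 + ((u + (-3 + 2*u²))*(2*u))/9 = -2 + ((-3 + u + 2*u²)*(2*u))/9 = -2 + (2*u*(-3 + u + 2*u²))/9 = -2 + 2*u*(-3 + u + 2*u²)/9)
r(o, l) = -21 + 3*l + 3*o (r(o, l) = -21 + 3*(l + o) = -21 + (3*l + 3*o) = -21 + 3*l + 3*o)
O(11)*r(p(3), 0/6 - 5/5) = (6 - 1*11)*(-21 + 3*(0/6 - 5/5) + 3*(-2 - ⅔*3 + (2/9)*3² + (4/9)*3³)) = (6 - 11)*(-21 + 3*(0*(⅙) - 5*⅕) + 3*(-2 - 2 + (2/9)*9 + (4/9)*27)) = -5*(-21 + 3*(0 - 1) + 3*(-2 - 2 + 2 + 12)) = -5*(-21 + 3*(-1) + 3*10) = -5*(-21 - 3 + 30) = -5*6 = -30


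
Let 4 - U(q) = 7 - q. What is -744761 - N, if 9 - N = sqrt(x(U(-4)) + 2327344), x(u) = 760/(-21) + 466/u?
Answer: -744770 + sqrt(1026313386)/21 ≈ -7.4324e+5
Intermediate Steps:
U(q) = -3 + q (U(q) = 4 - (7 - q) = 4 + (-7 + q) = -3 + q)
x(u) = -760/21 + 466/u (x(u) = 760*(-1/21) + 466/u = -760/21 + 466/u)
N = 9 - sqrt(1026313386)/21 (N = 9 - sqrt((-760/21 + 466/(-3 - 4)) + 2327344) = 9 - sqrt((-760/21 + 466/(-7)) + 2327344) = 9 - sqrt((-760/21 + 466*(-1/7)) + 2327344) = 9 - sqrt((-760/21 - 466/7) + 2327344) = 9 - sqrt(-2158/21 + 2327344) = 9 - sqrt(48872066/21) = 9 - sqrt(1026313386)/21 ≈ -1516.5)
-744761 - N = -744761 - (9 - sqrt(1026313386)/21) = -744761 + (-9 + sqrt(1026313386)/21) = -744770 + sqrt(1026313386)/21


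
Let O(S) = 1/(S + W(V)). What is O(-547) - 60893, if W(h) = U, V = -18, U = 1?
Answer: -33247579/546 ≈ -60893.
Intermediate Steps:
W(h) = 1
O(S) = 1/(1 + S) (O(S) = 1/(S + 1) = 1/(1 + S))
O(-547) - 60893 = 1/(1 - 547) - 60893 = 1/(-546) - 60893 = -1/546 - 60893 = -33247579/546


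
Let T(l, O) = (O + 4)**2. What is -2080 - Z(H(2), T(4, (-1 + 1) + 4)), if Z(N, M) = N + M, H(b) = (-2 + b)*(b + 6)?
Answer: -2144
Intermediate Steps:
H(b) = (-2 + b)*(6 + b)
T(l, O) = (4 + O)**2
Z(N, M) = M + N
-2080 - Z(H(2), T(4, (-1 + 1) + 4)) = -2080 - ((4 + ((-1 + 1) + 4))**2 + (-12 + 2**2 + 4*2)) = -2080 - ((4 + (0 + 4))**2 + (-12 + 4 + 8)) = -2080 - ((4 + 4)**2 + 0) = -2080 - (8**2 + 0) = -2080 - (64 + 0) = -2080 - 1*64 = -2080 - 64 = -2144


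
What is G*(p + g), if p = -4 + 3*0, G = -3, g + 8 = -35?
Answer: 141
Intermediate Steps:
g = -43 (g = -8 - 35 = -43)
p = -4 (p = -4 + 0 = -4)
G*(p + g) = -3*(-4 - 43) = -3*(-47) = 141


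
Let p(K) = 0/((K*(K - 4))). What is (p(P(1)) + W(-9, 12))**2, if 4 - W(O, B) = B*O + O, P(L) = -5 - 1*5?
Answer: 14641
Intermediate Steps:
P(L) = -10 (P(L) = -5 - 5 = -10)
W(O, B) = 4 - O - B*O (W(O, B) = 4 - (B*O + O) = 4 - (O + B*O) = 4 + (-O - B*O) = 4 - O - B*O)
p(K) = 0 (p(K) = 0/((K*(-4 + K))) = 0*(1/(K*(-4 + K))) = 0)
(p(P(1)) + W(-9, 12))**2 = (0 + (4 - 1*(-9) - 1*12*(-9)))**2 = (0 + (4 + 9 + 108))**2 = (0 + 121)**2 = 121**2 = 14641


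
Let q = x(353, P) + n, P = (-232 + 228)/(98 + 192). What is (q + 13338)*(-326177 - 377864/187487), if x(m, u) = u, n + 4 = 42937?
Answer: -498976056406260459/27185615 ≈ -1.8354e+10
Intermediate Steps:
n = 42933 (n = -4 + 42937 = 42933)
P = -2/145 (P = -4/290 = -4*1/290 = -2/145 ≈ -0.013793)
q = 6225283/145 (q = -2/145 + 42933 = 6225283/145 ≈ 42933.)
(q + 13338)*(-326177 - 377864/187487) = (6225283/145 + 13338)*(-326177 - 377864/187487) = 8159293*(-326177 - 377864*1/187487)/145 = 8159293*(-326177 - 377864/187487)/145 = (8159293/145)*(-61154325063/187487) = -498976056406260459/27185615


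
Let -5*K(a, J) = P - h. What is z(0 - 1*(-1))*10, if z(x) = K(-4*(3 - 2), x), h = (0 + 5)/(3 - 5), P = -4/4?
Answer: -3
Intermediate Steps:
P = -1 (P = -4*¼ = -1)
h = -5/2 (h = 5/(-2) = 5*(-½) = -5/2 ≈ -2.5000)
K(a, J) = -3/10 (K(a, J) = -(-1 - 1*(-5/2))/5 = -(-1 + 5/2)/5 = -⅕*3/2 = -3/10)
z(x) = -3/10
z(0 - 1*(-1))*10 = -3/10*10 = -3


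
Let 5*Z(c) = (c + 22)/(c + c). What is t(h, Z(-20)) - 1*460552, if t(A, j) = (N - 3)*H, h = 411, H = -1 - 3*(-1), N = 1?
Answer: -460556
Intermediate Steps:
H = 2 (H = -1 + 3 = 2)
Z(c) = (22 + c)/(10*c) (Z(c) = ((c + 22)/(c + c))/5 = ((22 + c)/((2*c)))/5 = ((22 + c)*(1/(2*c)))/5 = ((22 + c)/(2*c))/5 = (22 + c)/(10*c))
t(A, j) = -4 (t(A, j) = (1 - 3)*2 = -2*2 = -4)
t(h, Z(-20)) - 1*460552 = -4 - 1*460552 = -4 - 460552 = -460556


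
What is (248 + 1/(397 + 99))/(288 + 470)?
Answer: 123009/375968 ≈ 0.32718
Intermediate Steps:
(248 + 1/(397 + 99))/(288 + 470) = (248 + 1/496)/758 = (248 + 1/496)*(1/758) = (123009/496)*(1/758) = 123009/375968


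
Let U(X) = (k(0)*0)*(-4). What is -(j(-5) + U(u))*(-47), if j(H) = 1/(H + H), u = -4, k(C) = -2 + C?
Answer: -47/10 ≈ -4.7000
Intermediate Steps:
U(X) = 0 (U(X) = ((-2 + 0)*0)*(-4) = -2*0*(-4) = 0*(-4) = 0)
j(H) = 1/(2*H)
-(j(-5) + U(u))*(-47) = -((1/2)/(-5) + 0)*(-47) = -((1/2)*(-1/5) + 0)*(-47) = -(-1/10 + 0)*(-47) = -(-1)*(-47)/10 = -1*47/10 = -47/10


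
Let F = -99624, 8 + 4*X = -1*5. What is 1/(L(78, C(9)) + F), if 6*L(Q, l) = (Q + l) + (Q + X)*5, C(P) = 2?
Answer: -8/796387 ≈ -1.0045e-5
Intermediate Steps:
X = -13/4 (X = -2 + (-1*5)/4 = -2 + (1/4)*(-5) = -2 - 5/4 = -13/4 ≈ -3.2500)
L(Q, l) = -65/24 + Q + l/6 (L(Q, l) = ((Q + l) + (Q - 13/4)*5)/6 = ((Q + l) + (-13/4 + Q)*5)/6 = ((Q + l) + (-65/4 + 5*Q))/6 = (-65/4 + l + 6*Q)/6 = -65/24 + Q + l/6)
1/(L(78, C(9)) + F) = 1/((-65/24 + 78 + (1/6)*2) - 99624) = 1/((-65/24 + 78 + 1/3) - 99624) = 1/(605/8 - 99624) = 1/(-796387/8) = -8/796387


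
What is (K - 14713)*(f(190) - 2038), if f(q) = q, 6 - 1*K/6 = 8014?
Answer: 115982328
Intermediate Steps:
K = -48048 (K = 36 - 6*8014 = 36 - 48084 = -48048)
(K - 14713)*(f(190) - 2038) = (-48048 - 14713)*(190 - 2038) = -62761*(-1848) = 115982328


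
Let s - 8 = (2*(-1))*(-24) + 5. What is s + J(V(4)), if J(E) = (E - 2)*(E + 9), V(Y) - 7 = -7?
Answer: 43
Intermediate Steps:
V(Y) = 0 (V(Y) = 7 - 7 = 0)
s = 61 (s = 8 + ((2*(-1))*(-24) + 5) = 8 + (-2*(-24) + 5) = 8 + (48 + 5) = 8 + 53 = 61)
J(E) = (-2 + E)*(9 + E)
s + J(V(4)) = 61 + (-18 + 0² + 7*0) = 61 + (-18 + 0 + 0) = 61 - 18 = 43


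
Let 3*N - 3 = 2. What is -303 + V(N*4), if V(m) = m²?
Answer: -2327/9 ≈ -258.56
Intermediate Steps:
N = 5/3 (N = 1 + (⅓)*2 = 1 + ⅔ = 5/3 ≈ 1.6667)
-303 + V(N*4) = -303 + ((5/3)*4)² = -303 + (20/3)² = -303 + 400/9 = -2327/9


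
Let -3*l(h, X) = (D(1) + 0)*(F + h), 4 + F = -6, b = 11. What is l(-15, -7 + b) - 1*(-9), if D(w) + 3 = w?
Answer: -23/3 ≈ -7.6667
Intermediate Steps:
D(w) = -3 + w
F = -10 (F = -4 - 6 = -10)
l(h, X) = -20/3 + 2*h/3 (l(h, X) = -((-3 + 1) + 0)*(-10 + h)/3 = -(-2 + 0)*(-10 + h)/3 = -(-2)*(-10 + h)/3 = -(20 - 2*h)/3 = -20/3 + 2*h/3)
l(-15, -7 + b) - 1*(-9) = (-20/3 + (⅔)*(-15)) - 1*(-9) = (-20/3 - 10) + 9 = -50/3 + 9 = -23/3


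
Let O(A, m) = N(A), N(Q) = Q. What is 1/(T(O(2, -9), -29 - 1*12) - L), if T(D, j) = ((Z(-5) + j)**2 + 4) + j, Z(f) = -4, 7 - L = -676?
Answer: 1/1305 ≈ 0.00076628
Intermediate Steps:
L = 683 (L = 7 - 1*(-676) = 7 + 676 = 683)
O(A, m) = A
T(D, j) = 4 + j + (-4 + j)**2 (T(D, j) = ((-4 + j)**2 + 4) + j = (4 + (-4 + j)**2) + j = 4 + j + (-4 + j)**2)
1/(T(O(2, -9), -29 - 1*12) - L) = 1/((4 + (-29 - 1*12) + (-4 + (-29 - 1*12))**2) - 1*683) = 1/((4 + (-29 - 12) + (-4 + (-29 - 12))**2) - 683) = 1/((4 - 41 + (-4 - 41)**2) - 683) = 1/((4 - 41 + (-45)**2) - 683) = 1/((4 - 41 + 2025) - 683) = 1/(1988 - 683) = 1/1305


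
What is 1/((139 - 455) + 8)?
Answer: -1/308 ≈ -0.0032468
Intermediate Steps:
1/((139 - 455) + 8) = 1/(-316 + 8) = 1/(-308) = -1/308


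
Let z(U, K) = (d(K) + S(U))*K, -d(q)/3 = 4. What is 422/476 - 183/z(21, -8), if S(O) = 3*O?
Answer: 1271/952 ≈ 1.3351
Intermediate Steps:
d(q) = -12 (d(q) = -3*4 = -12)
z(U, K) = K*(-12 + 3*U) (z(U, K) = (-12 + 3*U)*K = K*(-12 + 3*U))
422/476 - 183/z(21, -8) = 422/476 - 183*(-1/(24*(-4 + 21))) = 422*(1/476) - 183/(3*(-8)*17) = 211/238 - 183/(-408) = 211/238 - 183*(-1/408) = 211/238 + 61/136 = 1271/952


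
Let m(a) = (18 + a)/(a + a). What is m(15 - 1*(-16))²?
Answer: 2401/3844 ≈ 0.62461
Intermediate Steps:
m(a) = (18 + a)/(2*a) (m(a) = (18 + a)/((2*a)) = (18 + a)*(1/(2*a)) = (18 + a)/(2*a))
m(15 - 1*(-16))² = ((18 + (15 - 1*(-16)))/(2*(15 - 1*(-16))))² = ((18 + (15 + 16))/(2*(15 + 16)))² = ((½)*(18 + 31)/31)² = ((½)*(1/31)*49)² = (49/62)² = 2401/3844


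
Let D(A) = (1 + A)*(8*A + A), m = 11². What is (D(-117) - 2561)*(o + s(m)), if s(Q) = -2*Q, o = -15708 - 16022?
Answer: -3823435564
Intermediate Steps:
o = -31730
m = 121
D(A) = 9*A*(1 + A) (D(A) = (1 + A)*(9*A) = 9*A*(1 + A))
(D(-117) - 2561)*(o + s(m)) = (9*(-117)*(1 - 117) - 2561)*(-31730 - 2*121) = (9*(-117)*(-116) - 2561)*(-31730 - 242) = (122148 - 2561)*(-31972) = 119587*(-31972) = -3823435564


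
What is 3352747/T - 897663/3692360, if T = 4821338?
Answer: 4025806089913/8901057788840 ≈ 0.45228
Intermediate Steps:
3352747/T - 897663/3692360 = 3352747/4821338 - 897663/3692360 = 4025806089913/8901057788840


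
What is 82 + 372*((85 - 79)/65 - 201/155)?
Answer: -23794/65 ≈ -366.06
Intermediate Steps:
82 + 372*((85 - 79)/65 - 201/155) = 82 + 372*(6*(1/65) - 201*1/155) = 82 + 372*(6/65 - 201/155) = 82 + 372*(-2427/2015) = 82 - 29124/65 = -23794/65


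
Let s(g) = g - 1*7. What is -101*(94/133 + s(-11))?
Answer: 232300/133 ≈ 1746.6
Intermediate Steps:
s(g) = -7 + g (s(g) = g - 7 = -7 + g)
-101*(94/133 + s(-11)) = -101*(94/133 + (-7 - 11)) = -101*(94*(1/133) - 18) = -101*(94/133 - 18) = -101*(-2300/133) = 232300/133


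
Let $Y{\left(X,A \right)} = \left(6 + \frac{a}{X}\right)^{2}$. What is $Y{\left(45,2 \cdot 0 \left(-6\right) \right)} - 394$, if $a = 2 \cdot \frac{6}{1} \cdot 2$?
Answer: $- \frac{79046}{225} \approx -351.32$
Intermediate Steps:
$a = 24$ ($a = 2 \cdot 6 \cdot 1 \cdot 2 = 2 \cdot 6 \cdot 2 = 12 \cdot 2 = 24$)
$Y{\left(X,A \right)} = \left(6 + \frac{24}{X}\right)^{2}$
$Y{\left(45,2 \cdot 0 \left(-6\right) \right)} - 394 = \frac{36 \left(4 + 45\right)^{2}}{2025} - 394 = 36 \cdot \frac{1}{2025} \cdot 49^{2} - 394 = 36 \cdot \frac{1}{2025} \cdot 2401 - 394 = \frac{9604}{225} - 394 = - \frac{79046}{225}$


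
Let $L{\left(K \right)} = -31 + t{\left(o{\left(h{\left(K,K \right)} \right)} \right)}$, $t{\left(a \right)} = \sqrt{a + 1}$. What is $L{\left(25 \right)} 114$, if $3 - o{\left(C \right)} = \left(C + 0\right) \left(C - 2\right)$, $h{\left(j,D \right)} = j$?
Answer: $-3534 + 114 i \sqrt{571} \approx -3534.0 + 2724.1 i$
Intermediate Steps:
$o{\left(C \right)} = 3 - C \left(-2 + C\right)$ ($o{\left(C \right)} = 3 - \left(C + 0\right) \left(C - 2\right) = 3 - C \left(-2 + C\right)$)
$t{\left(a \right)} = \sqrt{1 + a}$
$L{\left(K \right)} = -31 + \sqrt{4 - K^{2} + 2 K}$ ($L{\left(K \right)} = -31 + \sqrt{1 + \left(3 - K^{2} + 2 K\right)} = -31 + \sqrt{4 - K^{2} + 2 K}$)
$L{\left(25 \right)} 114 = \left(-31 + \sqrt{4 - 25^{2} + 2 \cdot 25}\right) 114 = \left(-31 + \sqrt{4 - 625 + 50}\right) 114 = \left(-31 + \sqrt{-571}\right) 114 = \left(-31 + i \sqrt{571}\right) 114 = -3534 + 114 i \sqrt{571}$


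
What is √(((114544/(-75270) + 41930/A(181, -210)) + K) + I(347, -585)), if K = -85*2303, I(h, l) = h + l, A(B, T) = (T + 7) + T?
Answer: I*√966844661313850995/2220465 ≈ 442.83*I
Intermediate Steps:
A(B, T) = 7 + 2*T (A(B, T) = (7 + T) + T = 7 + 2*T)
K = -195755
√(((114544/(-75270) + 41930/A(181, -210)) + K) + I(347, -585)) = √(((114544/(-75270) + 41930/(7 + 2*(-210))) - 195755) + (347 - 585)) = √(((114544*(-1/75270) + 41930/(7 - 420)) - 195755) - 238) = √(((-57272/37635 + 41930/(-413)) - 195755) - 238) = √(((-57272/37635 + 41930*(-1/413)) - 195755) - 238) = √(((-57272/37635 - 5990/59) - 195755) - 238) = √((-228812698/2220465 - 195755) - 238) = √(-434895938773/2220465 - 238) = √(-435424409443/2220465) = I*√966844661313850995/2220465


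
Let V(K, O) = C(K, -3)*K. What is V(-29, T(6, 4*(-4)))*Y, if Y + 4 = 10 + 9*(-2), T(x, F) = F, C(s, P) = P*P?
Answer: 3132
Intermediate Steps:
C(s, P) = P**2
Y = -12 (Y = -4 + (10 + 9*(-2)) = -4 + (10 - 18) = -4 - 8 = -12)
V(K, O) = 9*K (V(K, O) = (-3)**2*K = 9*K)
V(-29, T(6, 4*(-4)))*Y = (9*(-29))*(-12) = -261*(-12) = 3132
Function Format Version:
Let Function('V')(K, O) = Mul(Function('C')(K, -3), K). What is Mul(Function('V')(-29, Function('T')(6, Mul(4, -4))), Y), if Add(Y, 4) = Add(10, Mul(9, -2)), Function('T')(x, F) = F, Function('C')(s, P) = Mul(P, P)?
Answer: 3132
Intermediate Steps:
Function('C')(s, P) = Pow(P, 2)
Y = -12 (Y = Add(-4, Add(10, Mul(9, -2))) = Add(-4, Add(10, -18)) = Add(-4, -8) = -12)
Function('V')(K, O) = Mul(9, K) (Function('V')(K, O) = Mul(Pow(-3, 2), K) = Mul(9, K))
Mul(Function('V')(-29, Function('T')(6, Mul(4, -4))), Y) = Mul(Mul(9, -29), -12) = Mul(-261, -12) = 3132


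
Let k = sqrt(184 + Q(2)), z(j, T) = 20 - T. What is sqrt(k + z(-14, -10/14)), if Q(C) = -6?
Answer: sqrt(1015 + 49*sqrt(178))/7 ≈ 5.8357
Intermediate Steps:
k = sqrt(178) (k = sqrt(184 - 6) = sqrt(178) ≈ 13.342)
sqrt(k + z(-14, -10/14)) = sqrt(sqrt(178) + (20 - (-10)/14)) = sqrt(sqrt(178) + (20 - 1*(-5/7))) = sqrt(sqrt(178) + (20 + 5/7)) = sqrt(sqrt(178) + 145/7) = sqrt(145/7 + sqrt(178))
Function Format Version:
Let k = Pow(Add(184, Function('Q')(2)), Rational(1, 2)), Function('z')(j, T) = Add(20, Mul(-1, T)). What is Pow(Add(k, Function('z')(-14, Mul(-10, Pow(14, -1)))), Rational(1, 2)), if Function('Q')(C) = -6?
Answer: Mul(Rational(1, 7), Pow(Add(1015, Mul(49, Pow(178, Rational(1, 2)))), Rational(1, 2))) ≈ 5.8357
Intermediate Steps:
k = Pow(178, Rational(1, 2)) (k = Pow(Add(184, -6), Rational(1, 2)) = Pow(178, Rational(1, 2)) ≈ 13.342)
Pow(Add(k, Function('z')(-14, Mul(-10, Pow(14, -1)))), Rational(1, 2)) = Pow(Add(Pow(178, Rational(1, 2)), Add(20, Mul(-1, Mul(-10, Pow(14, -1))))), Rational(1, 2)) = Pow(Add(Pow(178, Rational(1, 2)), Add(20, Mul(-1, Mul(-10, Rational(1, 14))))), Rational(1, 2)) = Pow(Add(Pow(178, Rational(1, 2)), Add(20, Mul(-1, Rational(-5, 7)))), Rational(1, 2)) = Pow(Add(Pow(178, Rational(1, 2)), Add(20, Rational(5, 7))), Rational(1, 2)) = Pow(Add(Pow(178, Rational(1, 2)), Rational(145, 7)), Rational(1, 2)) = Pow(Add(Rational(145, 7), Pow(178, Rational(1, 2))), Rational(1, 2))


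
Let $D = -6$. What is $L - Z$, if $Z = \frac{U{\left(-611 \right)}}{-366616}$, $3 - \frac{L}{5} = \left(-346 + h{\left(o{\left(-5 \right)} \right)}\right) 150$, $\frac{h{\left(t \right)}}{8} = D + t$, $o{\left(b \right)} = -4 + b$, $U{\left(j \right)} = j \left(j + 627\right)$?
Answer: $\frac{16017222683}{45827} \approx 3.4952 \cdot 10^{5}$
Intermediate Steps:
$U{\left(j \right)} = j \left(627 + j\right)$
$h{\left(t \right)} = -48 + 8 t$ ($h{\left(t \right)} = 8 \left(-6 + t\right) = -48 + 8 t$)
$L = 349515$ ($L = 15 - 5 \left(-346 + \left(-48 + 8 \left(-4 - 5\right)\right)\right) 150 = 15 - 5 \left(-346 + \left(-48 + 8 \left(-9\right)\right)\right) 150 = 15 - 5 \left(-346 - 120\right) 150 = 15 - 5 \left(\left(-466\right) 150\right) = 15 - -349500 = 15 + 349500 = 349515$)
$Z = \frac{1222}{45827}$ ($Z = \frac{\left(-611\right) \left(627 - 611\right)}{-366616} = \left(-611\right) 16 \left(- \frac{1}{366616}\right) = \left(-9776\right) \left(- \frac{1}{366616}\right) = \frac{1222}{45827} \approx 0.026666$)
$L - Z = 349515 - \frac{1222}{45827} = \frac{16017222683}{45827}$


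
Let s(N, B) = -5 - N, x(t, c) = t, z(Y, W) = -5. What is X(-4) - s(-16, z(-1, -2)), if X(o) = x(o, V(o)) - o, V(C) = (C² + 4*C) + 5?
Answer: -11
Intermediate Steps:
V(C) = 5 + C² + 4*C
X(o) = 0 (X(o) = o - o = 0)
X(-4) - s(-16, z(-1, -2)) = 0 - (-5 - 1*(-16)) = 0 - (-5 + 16) = 0 - 1*11 = 0 - 11 = -11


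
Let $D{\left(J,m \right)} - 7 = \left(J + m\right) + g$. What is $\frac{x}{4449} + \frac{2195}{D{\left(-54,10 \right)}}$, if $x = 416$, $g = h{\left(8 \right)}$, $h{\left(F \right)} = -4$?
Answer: $- \frac{9748499}{182409} \approx -53.443$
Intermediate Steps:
$g = -4$
$D{\left(J,m \right)} = 3 + J + m$ ($D{\left(J,m \right)} = 7 - \left(4 - J - m\right) = 7 + \left(-4 + J + m\right) = 3 + J + m$)
$\frac{x}{4449} + \frac{2195}{D{\left(-54,10 \right)}} = \frac{416}{4449} + \frac{2195}{3 - 54 + 10} = 416 \cdot \frac{1}{4449} + \frac{2195}{-41} = \frac{416}{4449} + 2195 \left(- \frac{1}{41}\right) = \frac{416}{4449} - \frac{2195}{41} = - \frac{9748499}{182409}$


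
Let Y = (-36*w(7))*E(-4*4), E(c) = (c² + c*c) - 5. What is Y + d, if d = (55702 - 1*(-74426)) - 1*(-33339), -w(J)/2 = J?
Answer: 418995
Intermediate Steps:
w(J) = -2*J
E(c) = -5 + 2*c² (E(c) = (c² + c²) - 5 = 2*c² - 5 = -5 + 2*c²)
d = 163467 (d = (55702 + 74426) + 33339 = 130128 + 33339 = 163467)
Y = 255528 (Y = (-(-72)*7)*(-5 + 2*(-4*4)²) = (-36*(-14))*(-5 + 2*(-16)²) = 504*(-5 + 2*256) = 504*(-5 + 512) = 504*507 = 255528)
Y + d = 255528 + 163467 = 418995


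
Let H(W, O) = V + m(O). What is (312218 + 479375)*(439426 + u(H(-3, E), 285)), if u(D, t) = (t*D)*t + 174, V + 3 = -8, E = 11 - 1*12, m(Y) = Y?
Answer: -423581414300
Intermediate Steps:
E = -1 (E = 11 - 12 = -1)
V = -11 (V = -3 - 8 = -11)
H(W, O) = -11 + O
u(D, t) = 174 + D*t**2 (u(D, t) = (D*t)*t + 174 = D*t**2 + 174 = 174 + D*t**2)
(312218 + 479375)*(439426 + u(H(-3, E), 285)) = (312218 + 479375)*(439426 + (174 + (-11 - 1)*285**2)) = 791593*(439426 + (174 - 12*81225)) = 791593*(439426 + (174 - 974700)) = 791593*(439426 - 974526) = 791593*(-535100) = -423581414300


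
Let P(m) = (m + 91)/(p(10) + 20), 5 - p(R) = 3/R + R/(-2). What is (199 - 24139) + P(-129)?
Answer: -7110560/297 ≈ -23941.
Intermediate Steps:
p(R) = 5 + R/2 - 3/R (p(R) = 5 - (3/R + R/(-2)) = 5 - (3/R + R*(-½)) = 5 - (3/R - R/2) = 5 + (R/2 - 3/R) = 5 + R/2 - 3/R)
P(m) = 910/297 + 10*m/297 (P(m) = (m + 91)/((5 + (½)*10 - 3/10) + 20) = (91 + m)/((5 + 5 - 3*⅒) + 20) = (91 + m)/((5 + 5 - 3/10) + 20) = (91 + m)/(97/10 + 20) = (91 + m)/(297/10) = (91 + m)*(10/297) = 910/297 + 10*m/297)
(199 - 24139) + P(-129) = (199 - 24139) + (910/297 + (10/297)*(-129)) = -23940 + (910/297 - 430/99) = -23940 - 380/297 = -7110560/297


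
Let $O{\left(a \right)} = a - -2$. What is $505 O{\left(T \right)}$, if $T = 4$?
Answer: $3030$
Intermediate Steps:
$O{\left(a \right)} = 2 + a$ ($O{\left(a \right)} = a + 2 = 2 + a$)
$505 O{\left(T \right)} = 505 \left(2 + 4\right) = 505 \cdot 6 = 3030$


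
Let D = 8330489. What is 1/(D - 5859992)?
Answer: 1/2470497 ≈ 4.0478e-7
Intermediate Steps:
1/(D - 5859992) = 1/(8330489 - 5859992) = 1/2470497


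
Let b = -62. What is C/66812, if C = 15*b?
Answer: -465/33406 ≈ -0.013920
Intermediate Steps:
C = -930 (C = 15*(-62) = -930)
C/66812 = -930/66812 = -930*1/66812 = -465/33406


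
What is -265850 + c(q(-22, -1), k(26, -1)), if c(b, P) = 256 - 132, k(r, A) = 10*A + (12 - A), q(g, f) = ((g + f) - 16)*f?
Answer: -265726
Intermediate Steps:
q(g, f) = f*(-16 + f + g) (q(g, f) = ((f + g) - 16)*f = (-16 + f + g)*f = f*(-16 + f + g))
k(r, A) = 12 + 9*A
c(b, P) = 124
-265850 + c(q(-22, -1), k(26, -1)) = -265850 + 124 = -265726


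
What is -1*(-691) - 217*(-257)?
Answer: 56460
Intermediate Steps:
-1*(-691) - 217*(-257) = 691 + 55769 = 56460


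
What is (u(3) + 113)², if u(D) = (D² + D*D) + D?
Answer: 17956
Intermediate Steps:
u(D) = D + 2*D² (u(D) = (D² + D²) + D = 2*D² + D = D + 2*D²)
(u(3) + 113)² = (3*(1 + 2*3) + 113)² = (3*(1 + 6) + 113)² = (3*7 + 113)² = (21 + 113)² = 134² = 17956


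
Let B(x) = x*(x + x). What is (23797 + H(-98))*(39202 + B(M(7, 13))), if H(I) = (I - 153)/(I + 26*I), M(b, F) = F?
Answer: 414953274670/441 ≈ 9.4094e+8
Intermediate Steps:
H(I) = (-153 + I)/(27*I) (H(I) = (-153 + I)/((27*I)) = (-153 + I)*(1/(27*I)) = (-153 + I)/(27*I))
B(x) = 2*x² (B(x) = x*(2*x) = 2*x²)
(23797 + H(-98))*(39202 + B(M(7, 13))) = (23797 + (1/27)*(-153 - 98)/(-98))*(39202 + 2*13²) = (23797 + (1/27)*(-1/98)*(-251))*(39202 + 2*169) = (23797 + 251/2646)*(39202 + 338) = (62967113/2646)*39540 = 414953274670/441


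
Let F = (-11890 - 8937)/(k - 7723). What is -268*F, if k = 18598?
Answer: 5581636/10875 ≈ 513.25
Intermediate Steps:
F = -20827/10875 (F = (-11890 - 8937)/(18598 - 7723) = -20827/10875 ≈ -1.9151)
-268*F = -268*(-20827/10875) = 5581636/10875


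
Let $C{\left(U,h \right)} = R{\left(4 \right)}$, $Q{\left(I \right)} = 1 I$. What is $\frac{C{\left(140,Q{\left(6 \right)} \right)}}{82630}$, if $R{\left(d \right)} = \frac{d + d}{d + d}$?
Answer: $\frac{1}{82630} \approx 1.2102 \cdot 10^{-5}$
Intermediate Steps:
$R{\left(d \right)} = 1$ ($R{\left(d \right)} = \frac{2 d}{2 d} = 2 d \frac{1}{2 d} = 1$)
$Q{\left(I \right)} = I$
$C{\left(U,h \right)} = 1$
$\frac{C{\left(140,Q{\left(6 \right)} \right)}}{82630} = 1 \cdot \frac{1}{82630} = \frac{1}{82630}$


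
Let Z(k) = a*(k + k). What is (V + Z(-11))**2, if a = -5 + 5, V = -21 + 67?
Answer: 2116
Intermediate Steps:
V = 46
a = 0
Z(k) = 0 (Z(k) = 0*(k + k) = 0*(2*k) = 0)
(V + Z(-11))**2 = (46 + 0)**2 = 46**2 = 2116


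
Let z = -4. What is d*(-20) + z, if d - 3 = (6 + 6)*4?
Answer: -1024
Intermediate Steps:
d = 51 (d = 3 + (6 + 6)*4 = 3 + 12*4 = 3 + 48 = 51)
d*(-20) + z = 51*(-20) - 4 = -1020 - 4 = -1024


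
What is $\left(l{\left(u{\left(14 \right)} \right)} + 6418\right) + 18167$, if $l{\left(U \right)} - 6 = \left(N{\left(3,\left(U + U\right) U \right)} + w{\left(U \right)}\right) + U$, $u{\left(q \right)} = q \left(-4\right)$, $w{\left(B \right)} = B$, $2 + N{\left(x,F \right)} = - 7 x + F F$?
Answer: $39362440$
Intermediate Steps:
$N{\left(x,F \right)} = -2 + F^{2} - 7 x$ ($N{\left(x,F \right)} = -2 + \left(- 7 x + F F\right) = -2 + \left(- 7 x + F^{2}\right) = -2 + \left(F^{2} - 7 x\right) = -2 + F^{2} - 7 x$)
$u{\left(q \right)} = - 4 q$
$l{\left(U \right)} = -17 + 2 U + 4 U^{4}$ ($l{\left(U \right)} = 6 - \left(23 - 2 U - U^{2} \left(U + U\right)^{2}\right) = 6 - \left(23 - 2 U - 4 U^{4}\right) = 6 - \left(23 - 4 U^{4} - 2 U\right) = 6 + \left(\left(\left(-23 + 4 U^{4}\right) + U\right) + U\right) = 6 + \left(\left(-23 + U + 4 U^{4}\right) + U\right) = 6 + \left(-23 + 2 U + 4 U^{4}\right) = -17 + 2 U + 4 U^{4}$)
$\left(l{\left(u{\left(14 \right)} \right)} + 6418\right) + 18167 = \left(\left(-17 + 2 \left(\left(-4\right) 14\right) + 4 \left(\left(-4\right) 14\right)^{4}\right) + 6418\right) + 18167 = \left(\left(-17 + 2 \left(-56\right) + 4 \left(-56\right)^{4}\right) + 6418\right) + 18167 = \left(\left(-17 - 112 + 4 \cdot 9834496\right) + 6418\right) + 18167 = \left(\left(-17 - 112 + 39337984\right) + 6418\right) + 18167 = \left(39337855 + 6418\right) + 18167 = 39344273 + 18167 = 39362440$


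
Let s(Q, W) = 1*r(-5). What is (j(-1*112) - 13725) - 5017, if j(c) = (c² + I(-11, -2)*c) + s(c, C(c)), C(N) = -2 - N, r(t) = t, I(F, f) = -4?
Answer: -5755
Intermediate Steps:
s(Q, W) = -5 (s(Q, W) = 1*(-5) = -5)
j(c) = -5 + c² - 4*c (j(c) = (c² - 4*c) - 5 = -5 + c² - 4*c)
(j(-1*112) - 13725) - 5017 = ((-5 + (-1*112)² - (-4)*112) - 13725) - 5017 = ((-5 + (-112)² - 4*(-112)) - 13725) - 5017 = ((-5 + 12544 + 448) - 13725) - 5017 = (12987 - 13725) - 5017 = -738 - 5017 = -5755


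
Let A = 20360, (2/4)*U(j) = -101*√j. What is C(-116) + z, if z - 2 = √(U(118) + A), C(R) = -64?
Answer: -62 + √(20360 - 202*√118) ≈ 72.780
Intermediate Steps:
U(j) = -202*√j (U(j) = 2*(-101*√j) = -202*√j)
z = 2 + √(20360 - 202*√118) (z = 2 + √(-202*√118 + 20360) = 2 + √(20360 - 202*√118) ≈ 136.78)
C(-116) + z = -64 + (2 + √(20360 - 202*√118)) = -62 + √(20360 - 202*√118)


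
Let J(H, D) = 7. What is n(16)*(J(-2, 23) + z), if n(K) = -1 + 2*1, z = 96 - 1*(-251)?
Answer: 354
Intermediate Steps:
z = 347 (z = 96 + 251 = 347)
n(K) = 1 (n(K) = -1 + 2 = 1)
n(16)*(J(-2, 23) + z) = 1*(7 + 347) = 1*354 = 354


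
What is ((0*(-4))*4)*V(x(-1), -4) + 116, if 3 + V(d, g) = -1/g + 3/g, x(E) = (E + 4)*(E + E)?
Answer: 116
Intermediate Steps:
x(E) = 2*E*(4 + E) (x(E) = (4 + E)*(2*E) = 2*E*(4 + E))
V(d, g) = -3 + 2/g (V(d, g) = -3 + (-1/g + 3/g) = -3 + 2/g)
((0*(-4))*4)*V(x(-1), -4) + 116 = ((0*(-4))*4)*(-3 + 2/(-4)) + 116 = (0*4)*(-3 + 2*(-1/4)) + 116 = 0*(-3 - 1/2) + 116 = 0*(-7/2) + 116 = 0 + 116 = 116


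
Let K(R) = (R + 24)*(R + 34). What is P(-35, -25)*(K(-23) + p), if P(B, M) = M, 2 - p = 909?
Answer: 22400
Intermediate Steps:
p = -907 (p = 2 - 1*909 = 2 - 909 = -907)
K(R) = (24 + R)*(34 + R)
P(-35, -25)*(K(-23) + p) = -25*((816 + (-23)² + 58*(-23)) - 907) = -25*((816 + 529 - 1334) - 907) = -25*(11 - 907) = -25*(-896) = 22400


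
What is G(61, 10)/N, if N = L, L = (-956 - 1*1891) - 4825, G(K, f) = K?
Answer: -61/7672 ≈ -0.0079510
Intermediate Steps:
L = -7672 (L = (-956 - 1891) - 4825 = -2847 - 4825 = -7672)
N = -7672
G(61, 10)/N = 61/(-7672) = 61*(-1/7672) = -61/7672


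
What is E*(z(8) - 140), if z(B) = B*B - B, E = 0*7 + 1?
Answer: -84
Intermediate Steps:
E = 1 (E = 0 + 1 = 1)
z(B) = B**2 - B
E*(z(8) - 140) = 1*(8*(-1 + 8) - 140) = 1*(8*7 - 140) = 1*(56 - 140) = 1*(-84) = -84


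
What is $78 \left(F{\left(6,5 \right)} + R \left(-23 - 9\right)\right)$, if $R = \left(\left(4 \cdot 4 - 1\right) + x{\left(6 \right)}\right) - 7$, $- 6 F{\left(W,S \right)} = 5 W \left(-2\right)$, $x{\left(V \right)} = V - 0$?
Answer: $-34164$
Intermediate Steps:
$x{\left(V \right)} = V$ ($x{\left(V \right)} = V + 0 = V$)
$F{\left(W,S \right)} = \frac{5 W}{3}$ ($F{\left(W,S \right)} = - \frac{5 W \left(-2\right)}{6} = - \frac{\left(-10\right) W}{6} = \frac{5 W}{3}$)
$R = 14$ ($R = \left(\left(4 \cdot 4 - 1\right) + 6\right) - 7 = \left(\left(16 - 1\right) + 6\right) - 7 = \left(15 + 6\right) - 7 = 21 - 7 = 14$)
$78 \left(F{\left(6,5 \right)} + R \left(-23 - 9\right)\right) = 78 \left(\frac{5}{3} \cdot 6 + 14 \left(-23 - 9\right)\right) = 78 \left(10 + 14 \left(-23 - 9\right)\right) = 78 \left(10 + 14 \left(-32\right)\right) = 78 \left(10 - 448\right) = 78 \left(-438\right) = -34164$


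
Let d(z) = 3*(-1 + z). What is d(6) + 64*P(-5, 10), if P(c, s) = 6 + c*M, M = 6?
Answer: -1521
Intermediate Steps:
P(c, s) = 6 + 6*c (P(c, s) = 6 + c*6 = 6 + 6*c)
d(z) = -3 + 3*z
d(6) + 64*P(-5, 10) = (-3 + 3*6) + 64*(6 + 6*(-5)) = (-3 + 18) + 64*(6 - 30) = 15 + 64*(-24) = 15 - 1536 = -1521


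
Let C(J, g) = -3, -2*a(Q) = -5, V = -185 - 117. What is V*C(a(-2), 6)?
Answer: 906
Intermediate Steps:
V = -302
a(Q) = 5/2 (a(Q) = -½*(-5) = 5/2)
V*C(a(-2), 6) = -302*(-3) = 906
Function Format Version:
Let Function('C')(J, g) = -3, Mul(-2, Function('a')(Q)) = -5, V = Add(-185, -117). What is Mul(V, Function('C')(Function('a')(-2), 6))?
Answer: 906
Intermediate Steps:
V = -302
Function('a')(Q) = Rational(5, 2) (Function('a')(Q) = Mul(Rational(-1, 2), -5) = Rational(5, 2))
Mul(V, Function('C')(Function('a')(-2), 6)) = Mul(-302, -3) = 906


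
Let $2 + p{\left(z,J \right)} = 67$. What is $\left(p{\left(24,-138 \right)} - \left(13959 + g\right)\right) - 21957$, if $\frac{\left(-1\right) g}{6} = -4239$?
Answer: $-61285$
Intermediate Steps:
$g = 25434$ ($g = \left(-6\right) \left(-4239\right) = 25434$)
$p{\left(z,J \right)} = 65$ ($p{\left(z,J \right)} = -2 + 67 = 65$)
$\left(p{\left(24,-138 \right)} - \left(13959 + g\right)\right) - 21957 = \left(65 - 39393\right) - 21957 = -39328 - 21957 = -61285$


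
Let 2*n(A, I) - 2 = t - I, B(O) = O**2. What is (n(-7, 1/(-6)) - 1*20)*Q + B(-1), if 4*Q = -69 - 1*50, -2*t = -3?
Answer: 12995/24 ≈ 541.46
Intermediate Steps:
t = 3/2 (t = -1/2*(-3) = 3/2 ≈ 1.5000)
Q = -119/4 (Q = (-69 - 1*50)/4 = (-69 - 50)/4 = (1/4)*(-119) = -119/4 ≈ -29.750)
n(A, I) = 7/4 - I/2 (n(A, I) = 1 + (3/2 - I)/2 = 1 + (3/4 - I/2) = 7/4 - I/2)
(n(-7, 1/(-6)) - 1*20)*Q + B(-1) = ((7/4 - 1/2/(-6)) - 1*20)*(-119/4) + (-1)**2 = ((7/4 - 1/2*(-1/6)) - 20)*(-119/4) + 1 = ((7/4 + 1/12) - 20)*(-119/4) + 1 = (11/6 - 20)*(-119/4) + 1 = -109/6*(-119/4) + 1 = 12971/24 + 1 = 12995/24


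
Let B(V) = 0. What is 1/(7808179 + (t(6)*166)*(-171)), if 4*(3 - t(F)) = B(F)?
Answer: 1/7723021 ≈ 1.2948e-7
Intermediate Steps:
t(F) = 3 (t(F) = 3 - ¼*0 = 3 + 0 = 3)
1/(7808179 + (t(6)*166)*(-171)) = 1/(7808179 + (3*166)*(-171)) = 1/(7808179 + 498*(-171)) = 1/(7808179 - 85158) = 1/7723021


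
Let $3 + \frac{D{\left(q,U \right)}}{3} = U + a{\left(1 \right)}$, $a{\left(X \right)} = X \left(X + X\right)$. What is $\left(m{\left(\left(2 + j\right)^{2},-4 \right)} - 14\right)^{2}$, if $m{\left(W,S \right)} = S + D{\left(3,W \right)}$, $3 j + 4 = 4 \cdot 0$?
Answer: $\frac{3481}{9} \approx 386.78$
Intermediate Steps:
$a{\left(X \right)} = 2 X^{2}$ ($a{\left(X \right)} = X 2 X = 2 X^{2}$)
$D{\left(q,U \right)} = -3 + 3 U$ ($D{\left(q,U \right)} = -9 + 3 \left(U + 2 \cdot 1^{2}\right) = -9 + 3 \left(U + 2 \cdot 1\right) = -9 + 3 \left(U + 2\right) = -9 + 3 \left(2 + U\right) = -9 + \left(6 + 3 U\right) = -3 + 3 U$)
$j = - \frac{4}{3}$ ($j = - \frac{4}{3} + \frac{4 \cdot 0}{3} = - \frac{4}{3} + \frac{1}{3} \cdot 0 = - \frac{4}{3} + 0 = - \frac{4}{3} \approx -1.3333$)
$m{\left(W,S \right)} = -3 + S + 3 W$ ($m{\left(W,S \right)} = S + \left(-3 + 3 W\right) = -3 + S + 3 W$)
$\left(m{\left(\left(2 + j\right)^{2},-4 \right)} - 14\right)^{2} = \left(\left(-3 - 4 + 3 \left(2 - \frac{4}{3}\right)^{2}\right) - 14\right)^{2} = \left(\left(-3 - 4 + 3 \left(\frac{2}{3}\right)^{2}\right) - 14\right)^{2} = \left(\left(-3 - 4 + 3 \cdot \frac{4}{9}\right) - 14\right)^{2} = \left(\left(-3 - 4 + \frac{4}{3}\right) - 14\right)^{2} = \left(- \frac{17}{3} - 14\right)^{2} = \left(- \frac{59}{3}\right)^{2} = \frac{3481}{9}$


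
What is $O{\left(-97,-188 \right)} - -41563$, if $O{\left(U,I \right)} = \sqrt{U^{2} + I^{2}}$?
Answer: $41563 + \sqrt{44753} \approx 41775.0$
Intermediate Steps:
$O{\left(U,I \right)} = \sqrt{I^{2} + U^{2}}$
$O{\left(-97,-188 \right)} - -41563 = \sqrt{\left(-188\right)^{2} + \left(-97\right)^{2}} - -41563 = \sqrt{35344 + 9409} + 41563 = \sqrt{44753} + 41563 = 41563 + \sqrt{44753}$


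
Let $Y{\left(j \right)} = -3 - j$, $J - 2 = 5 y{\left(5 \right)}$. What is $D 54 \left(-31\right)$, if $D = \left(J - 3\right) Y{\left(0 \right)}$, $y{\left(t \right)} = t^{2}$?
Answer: $622728$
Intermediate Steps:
$J = 127$ ($J = 2 + 5 \cdot 5^{2} = 2 + 5 \cdot 25 = 2 + 125 = 127$)
$D = -372$ ($D = \left(127 - 3\right) \left(-3 - 0\right) = 124 \left(-3 + 0\right) = 124 \left(-3\right) = -372$)
$D 54 \left(-31\right) = \left(-372\right) 54 \left(-31\right) = \left(-20088\right) \left(-31\right) = 622728$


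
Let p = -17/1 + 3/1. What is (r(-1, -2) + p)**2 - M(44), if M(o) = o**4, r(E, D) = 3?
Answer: -3747975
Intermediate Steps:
p = -14 (p = -17*1 + 3*1 = -17 + 3 = -14)
(r(-1, -2) + p)**2 - M(44) = (3 - 14)**2 - 1*44**4 = (-11)**2 - 1*3748096 = 121 - 3748096 = -3747975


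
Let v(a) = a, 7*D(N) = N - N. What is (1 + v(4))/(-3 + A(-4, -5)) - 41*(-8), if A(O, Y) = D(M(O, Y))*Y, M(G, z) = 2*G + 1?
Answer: 979/3 ≈ 326.33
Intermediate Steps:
M(G, z) = 1 + 2*G
D(N) = 0 (D(N) = (N - N)/7 = (⅐)*0 = 0)
A(O, Y) = 0 (A(O, Y) = 0*Y = 0)
(1 + v(4))/(-3 + A(-4, -5)) - 41*(-8) = (1 + 4)/(-3 + 0) - 41*(-8) = 5/(-3) + 328 = 5*(-⅓) + 328 = -5/3 + 328 = 979/3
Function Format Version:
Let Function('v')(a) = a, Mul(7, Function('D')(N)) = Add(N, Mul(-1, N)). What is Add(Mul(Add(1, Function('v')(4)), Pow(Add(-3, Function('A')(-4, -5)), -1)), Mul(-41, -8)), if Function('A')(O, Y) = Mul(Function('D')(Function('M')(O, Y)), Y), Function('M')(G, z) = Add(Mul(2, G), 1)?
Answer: Rational(979, 3) ≈ 326.33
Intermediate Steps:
Function('M')(G, z) = Add(1, Mul(2, G))
Function('D')(N) = 0 (Function('D')(N) = Mul(Rational(1, 7), Add(N, Mul(-1, N))) = Mul(Rational(1, 7), 0) = 0)
Function('A')(O, Y) = 0 (Function('A')(O, Y) = Mul(0, Y) = 0)
Add(Mul(Add(1, Function('v')(4)), Pow(Add(-3, Function('A')(-4, -5)), -1)), Mul(-41, -8)) = Add(Mul(Add(1, 4), Pow(Add(-3, 0), -1)), Mul(-41, -8)) = Add(Mul(5, Pow(-3, -1)), 328) = Add(Mul(5, Rational(-1, 3)), 328) = Add(Rational(-5, 3), 328) = Rational(979, 3)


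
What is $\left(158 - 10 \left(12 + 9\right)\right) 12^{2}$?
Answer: $-7488$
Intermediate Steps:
$\left(158 - 10 \left(12 + 9\right)\right) 12^{2} = \left(158 - 210\right) 144 = \left(-52\right) 144 = -7488$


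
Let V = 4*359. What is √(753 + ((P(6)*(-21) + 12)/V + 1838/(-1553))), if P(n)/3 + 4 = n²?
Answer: 4*√14578631911142/557527 ≈ 27.394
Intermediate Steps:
P(n) = -12 + 3*n²
V = 1436
√(753 + ((P(6)*(-21) + 12)/V + 1838/(-1553))) = √(753 + (((-12 + 3*6²)*(-21) + 12)/1436 + 1838/(-1553))) = √(753 + (((-12 + 3*36)*(-21) + 12)*(1/1436) + 1838*(-1/1553))) = √(753 + (((-12 + 108)*(-21) + 12)*(1/1436) - 1838/1553)) = √(753 + ((96*(-21) + 12)*(1/1436) - 1838/1553)) = √(753 + ((-2016 + 12)*(1/1436) - 1838/1553)) = √(753 + (-2004*1/1436 - 1838/1553)) = √(753 + (-501/359 - 1838/1553)) = √(753 - 1437895/557527) = √(418379936/557527) = 4*√14578631911142/557527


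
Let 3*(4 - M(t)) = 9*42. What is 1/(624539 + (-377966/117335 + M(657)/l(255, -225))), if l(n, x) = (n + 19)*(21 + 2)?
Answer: 369722585/230904975385014 ≈ 1.6012e-6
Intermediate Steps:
l(n, x) = 437 + 23*n (l(n, x) = (19 + n)*23 = 437 + 23*n)
M(t) = -122 (M(t) = 4 - 3*42 = 4 - 1/3*378 = 4 - 126 = -122)
1/(624539 + (-377966/117335 + M(657)/l(255, -225))) = 1/(624539 + (-377966/117335 - 122/(437 + 23*255))) = 1/(624539 + (-377966*1/117335 - 122/(437 + 5865))) = 1/(624539 + (-377966/117335 - 122/6302)) = 1/(624539 + (-377966/117335 - 122*1/6302)) = 1/(624539 + (-377966/117335 - 61/3151)) = 1/(624539 - 1198128301/369722585) = 1/(230904975385014/369722585) = 369722585/230904975385014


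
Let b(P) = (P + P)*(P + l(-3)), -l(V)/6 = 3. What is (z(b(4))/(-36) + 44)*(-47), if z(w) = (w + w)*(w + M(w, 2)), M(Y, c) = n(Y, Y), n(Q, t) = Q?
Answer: 570956/9 ≈ 63440.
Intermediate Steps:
l(V) = -18 (l(V) = -6*3 = -18)
b(P) = 2*P*(-18 + P) (b(P) = (P + P)*(P - 18) = (2*P)*(-18 + P) = 2*P*(-18 + P))
M(Y, c) = Y
z(w) = 4*w**2 (z(w) = (w + w)*(w + w) = (2*w)*(2*w) = 4*w**2)
(z(b(4))/(-36) + 44)*(-47) = ((4*(2*4*(-18 + 4))**2)/(-36) + 44)*(-47) = ((4*(2*4*(-14))**2)*(-1/36) + 44)*(-47) = ((4*(-112)**2)*(-1/36) + 44)*(-47) = ((4*12544)*(-1/36) + 44)*(-47) = (50176*(-1/36) + 44)*(-47) = (-12544/9 + 44)*(-47) = -12148/9*(-47) = 570956/9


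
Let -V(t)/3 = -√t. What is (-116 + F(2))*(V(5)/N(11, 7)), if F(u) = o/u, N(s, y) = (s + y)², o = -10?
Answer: -121*√5/108 ≈ -2.5052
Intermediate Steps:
V(t) = 3*√t (V(t) = -(-3)*√t = 3*√t)
F(u) = -10/u
(-116 + F(2))*(V(5)/N(11, 7)) = (-116 - 10/2)*((3*√5)/((11 + 7)²)) = (-116 - 10*½)*((3*√5)/(18²)) = (-116 - 5)*((3*√5)/324) = -121*3*√5/324 = -121*√5/108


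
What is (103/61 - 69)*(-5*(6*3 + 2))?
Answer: 410600/61 ≈ 6731.1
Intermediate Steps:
(103/61 - 69)*(-5*(6*3 + 2)) = (103*(1/61) - 69)*(-5*(18 + 2)) = (103/61 - 69)*(-5*20) = -4106/61*(-100) = 410600/61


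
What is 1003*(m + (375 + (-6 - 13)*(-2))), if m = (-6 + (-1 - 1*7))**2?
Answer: 610827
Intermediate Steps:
m = 196 (m = (-6 + (-1 - 7))**2 = (-6 - 8)**2 = (-14)**2 = 196)
1003*(m + (375 + (-6 - 13)*(-2))) = 1003*(196 + (375 + (-6 - 13)*(-2))) = 1003*(196 + (375 - 19*(-2))) = 1003*(196 + (375 + 38)) = 1003*(196 + 413) = 1003*609 = 610827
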